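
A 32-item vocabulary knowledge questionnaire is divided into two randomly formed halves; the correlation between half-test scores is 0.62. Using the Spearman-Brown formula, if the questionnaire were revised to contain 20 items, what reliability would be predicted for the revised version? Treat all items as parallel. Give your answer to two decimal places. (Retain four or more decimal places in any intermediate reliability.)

First correct the split-half correlation to full-test reliability: r_full = 2 × 0.62 / (1 + 0.62) ≈ 0.7654
Length factor from 32 to 20 items: n = 20/32 = 0.6250
r_new = n·r_full / (1 + (n − 1)·r_full) = 0.4784 / 0.7130 ≈ 0.6710

0.67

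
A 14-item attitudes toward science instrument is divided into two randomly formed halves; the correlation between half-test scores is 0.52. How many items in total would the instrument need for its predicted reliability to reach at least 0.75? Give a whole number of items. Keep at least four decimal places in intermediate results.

Corrected full-test reliability: r_full = 2 × 0.52 / (1 + 0.52) ≈ 0.6842
n = r_tgt(1 − r_full) / [r_full(1 − r_tgt)] = 0.75 × 0.3158 / (0.6842 × 0.25) ≈ 1.3847
Items = 1.3847 × 14 ≈ 19.39 → 20

20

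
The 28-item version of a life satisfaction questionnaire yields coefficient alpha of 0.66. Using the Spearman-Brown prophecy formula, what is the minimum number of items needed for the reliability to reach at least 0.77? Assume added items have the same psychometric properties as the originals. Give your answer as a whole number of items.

49

Invert Spearman-Brown to solve for n:
n = r*(1 − r) / [ r (1 − r*) ]
n = 0.77(1 − 0.66) / [0.66(1 − 0.77)]
n = 0.2618 / 0.1518 ≈ 1.7246
Items needed = n × 28 = 1.7246 × 28 ≈ 48.29 → round up to 49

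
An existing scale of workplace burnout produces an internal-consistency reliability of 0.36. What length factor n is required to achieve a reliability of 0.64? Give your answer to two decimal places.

3.16

Spearman-Brown solved for the length factor n:
n = r*(1 − r) / [ r (1 − r*) ]
n = 0.64 × (1 − 0.36) / [ 0.36 × (1 − 0.64) ]
n = 0.4096 / 0.1296 ≈ 3.1605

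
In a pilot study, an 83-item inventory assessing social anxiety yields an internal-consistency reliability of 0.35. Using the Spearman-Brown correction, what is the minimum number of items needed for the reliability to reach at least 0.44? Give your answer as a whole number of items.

122

Spearman-Brown solved for the length factor n:
n = r_target (1 − r_old) / [ r_old (1 − r_target) ]
n = [0.44 × 0.65] / [0.35 × 0.56]
  = 0.2860 / 0.1960 = 1.4592
So the test needs 1.4592 × 83 ≈ 121.11 items; rounding up, 122.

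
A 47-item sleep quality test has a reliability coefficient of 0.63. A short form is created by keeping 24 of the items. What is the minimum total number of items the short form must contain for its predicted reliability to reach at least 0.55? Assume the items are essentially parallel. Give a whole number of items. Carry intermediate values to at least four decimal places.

First, r for the 24-item form: n = 24/47 = 0.5106, so r_24 = 0.5106·0.63/(1 + (0.5106 − 1)·0.63) = 0.4651
Then solve for n' with r_old = 0.4651, r_target = 0.55: n' = 0.55(1 − 0.4651)/[0.4651(1 − 0.55)] = 1.4056
Total items = 1.4056 × 24 = 33.73, rounded up to 34.

34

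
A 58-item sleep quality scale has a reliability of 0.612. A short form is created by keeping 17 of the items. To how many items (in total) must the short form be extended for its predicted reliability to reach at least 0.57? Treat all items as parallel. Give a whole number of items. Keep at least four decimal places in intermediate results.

49

Short-form reliability: n = 17/58 = 0.2931; r_17 = n·r/(1+(n−1)r) ≈ 0.3162
Length factor from the short form to reach 0.57: n' = 0.57(1 − 0.3162) / [0.3162(1 − 0.57)] ≈ 2.8666
Items = 2.8666 × 17 ≈ 48.73 → 49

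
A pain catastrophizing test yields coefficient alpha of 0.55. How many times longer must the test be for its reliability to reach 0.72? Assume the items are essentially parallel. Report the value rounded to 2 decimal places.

Invert Spearman-Brown to solve for n:
n = r_target (1 − r_old) / [ r_old (1 − r_target) ]
n = 0.72(1 − 0.55) / [0.55(1 − 0.72)]
  = 0.3240 / 0.1540 = 2.1039

2.10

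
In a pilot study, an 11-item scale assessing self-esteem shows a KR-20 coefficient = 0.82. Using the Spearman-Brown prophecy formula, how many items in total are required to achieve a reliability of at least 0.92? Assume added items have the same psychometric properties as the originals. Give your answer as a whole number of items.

28

n = [0.92 × 0.18] / [0.82 × 0.08]
n = 0.1656 / 0.0656 ≈ 2.5244
So the test needs 2.5244 × 11 ≈ 27.77 items; rounding up, 28.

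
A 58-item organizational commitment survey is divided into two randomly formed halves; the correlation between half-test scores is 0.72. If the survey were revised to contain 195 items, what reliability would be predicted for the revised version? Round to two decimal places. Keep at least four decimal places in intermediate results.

Spearman-Brown correction (n = 2): r_full = 2·0.72/(1 + 0.72) = 0.8372
Then adjust to 195 items: n = 195/58 = 3.3621
r_new = n·r_full / (1 + (n − 1)·r_full) = 2.8148 / 2.9776 ≈ 0.9453

0.95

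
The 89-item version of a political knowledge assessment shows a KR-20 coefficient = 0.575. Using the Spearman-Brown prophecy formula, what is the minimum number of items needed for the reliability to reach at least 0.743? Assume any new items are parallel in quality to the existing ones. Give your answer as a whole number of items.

191

n = 0.743 × (1 − 0.575) / [ 0.575 × (1 − 0.743) ]
n = 0.315775 / 0.147775 ≈ 2.1369
2.1369 × 89 = 190.18 → 191 items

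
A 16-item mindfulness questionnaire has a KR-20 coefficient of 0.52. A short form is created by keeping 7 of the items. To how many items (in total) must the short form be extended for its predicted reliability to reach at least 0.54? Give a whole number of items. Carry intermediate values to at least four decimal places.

18

First, r for the 7-item form: n = 7/16 = 0.4375, so r_7 = 0.4375·0.52/(1 + (0.4375 − 1)·0.52) = 0.3216
Length factor from the short form to reach 0.54: n' = 0.54(1 − 0.3216) / [0.3216(1 − 0.54)] ≈ 2.4763
Items = 2.4763 × 7 ≈ 17.33 → 18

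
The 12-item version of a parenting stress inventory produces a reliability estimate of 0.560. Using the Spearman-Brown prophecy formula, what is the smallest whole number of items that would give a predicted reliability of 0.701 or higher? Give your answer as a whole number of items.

23

n = 0.701 × (1 − 0.560) / [ 0.560 × (1 − 0.701) ]
n = 0.308440 / 0.167440 ≈ 1.8421
1.8421 × 12 = 22.11 → 23 items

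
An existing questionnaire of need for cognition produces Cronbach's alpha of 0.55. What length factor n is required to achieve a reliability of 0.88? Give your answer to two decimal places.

Invert Spearman-Brown to solve for n:
n = r*(1 − r) / [ r (1 − r*) ]
n = 0.88 × (1 − 0.55) / [ 0.55 × (1 − 0.88) ]
n = 0.3960 / 0.0660 ≈ 6.0000

6.00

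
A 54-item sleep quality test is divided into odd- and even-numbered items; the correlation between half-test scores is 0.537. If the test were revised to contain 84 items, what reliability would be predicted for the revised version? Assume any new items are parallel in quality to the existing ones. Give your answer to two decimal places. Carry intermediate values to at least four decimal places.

Full-test reliability from the split-half r: r_full = 2(0.537)/(1 + 0.537) = 0.6988
Length factor from 54 to 84 items: n = 84/54 = 1.5556
r_new = n·r_full / (1 + (n − 1)·r_full) = 1.0871 / 1.3883 ≈ 0.7830

0.78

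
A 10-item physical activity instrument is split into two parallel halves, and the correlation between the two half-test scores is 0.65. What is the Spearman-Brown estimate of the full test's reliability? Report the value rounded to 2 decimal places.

Apply the Spearman-Brown correction with n = 2:
r_full = 2r_hh / (1 + r_hh) = 2 × 0.65 / (1 + 0.65)
       = 1.3000 / 1.6500 = 0.7879

0.79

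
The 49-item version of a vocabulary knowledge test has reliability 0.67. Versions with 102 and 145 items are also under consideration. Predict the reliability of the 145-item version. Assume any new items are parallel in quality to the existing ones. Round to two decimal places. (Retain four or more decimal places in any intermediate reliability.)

0.86

Only the ratio of lengths matters: n = 145/49 = 2.9592
r_{145} = n·r / (1 + (n − 1)·r) = 1.9827 / 2.3127 ≈ 0.8573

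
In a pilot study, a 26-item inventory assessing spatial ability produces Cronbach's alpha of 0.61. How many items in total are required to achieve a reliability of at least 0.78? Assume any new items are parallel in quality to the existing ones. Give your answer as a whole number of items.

Rearranging the Spearman-Brown formula for n,
n = r*(1 − r) / [ r (1 − r*) ]
n = [0.78 × 0.39] / [0.61 × 0.22]
n = 0.3042 / 0.1342 ≈ 2.2668
So the test needs 2.2668 × 26 ≈ 58.94 items; rounding up, 59.

59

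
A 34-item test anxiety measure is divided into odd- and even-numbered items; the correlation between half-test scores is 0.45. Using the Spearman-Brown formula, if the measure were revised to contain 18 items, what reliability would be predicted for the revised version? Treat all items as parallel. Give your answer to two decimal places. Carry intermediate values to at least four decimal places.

0.46

Full-test reliability from the split-half r: r_full = 2(0.45)/(1 + 0.45) = 0.6207
Then adjust to 18 items: n = 18/34 = 0.5294
r_new = n·r_full / (1 + (n − 1)·r_full) = 0.3286 / 0.7079 ≈ 0.4642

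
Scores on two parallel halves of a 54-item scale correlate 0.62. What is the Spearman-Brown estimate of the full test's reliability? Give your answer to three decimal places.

Each half is half the length of the full test, so the full test is n = 2 times a half.
r_full = 2r_hh / (1 + r_hh) = 2 × 0.62 / (1 + 0.62)
r_full = 1.2400 / 1.6200 ≈ 0.7654

0.765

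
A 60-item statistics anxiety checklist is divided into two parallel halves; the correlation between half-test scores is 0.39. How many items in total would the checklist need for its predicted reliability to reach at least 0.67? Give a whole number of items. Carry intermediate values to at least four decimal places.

96

r_full = 2(0.39)/(1 + 0.39) = 0.5612
n = r_tgt(1 − r_full) / [r_full(1 − r_tgt)] = 0.67 × 0.4388 / (0.5612 × 0.33) ≈ 1.5875
Items = 1.5875 × 60 ≈ 95.25 → 96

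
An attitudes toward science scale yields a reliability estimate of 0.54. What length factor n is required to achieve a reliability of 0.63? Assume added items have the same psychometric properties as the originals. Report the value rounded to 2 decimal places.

1.45

Spearman-Brown solved for the length factor n:
n = r_target (1 − r_old) / [ r_old (1 − r_target) ]
n = [0.63 × 0.46] / [0.54 × 0.37]
n = 0.2898 / 0.1998 ≈ 1.4505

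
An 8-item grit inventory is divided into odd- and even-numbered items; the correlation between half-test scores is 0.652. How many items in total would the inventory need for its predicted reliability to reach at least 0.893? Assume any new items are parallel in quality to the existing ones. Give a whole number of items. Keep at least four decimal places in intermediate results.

18

Corrected full-test reliability: r_full = 2 × 0.652 / (1 + 0.652) ≈ 0.7893
Solve Spearman-Brown for n: n = 0.893(1 − 0.7893) / [0.7893(1 − 0.893)] = 2.2279
Items = 2.2279 × 8 ≈ 17.82 → 18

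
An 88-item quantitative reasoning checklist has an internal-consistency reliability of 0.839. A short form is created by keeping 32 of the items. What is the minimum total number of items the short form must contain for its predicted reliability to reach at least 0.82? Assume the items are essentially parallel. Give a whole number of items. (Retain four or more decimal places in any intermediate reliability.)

First, r for the 32-item form: n = 32/88 = 0.3636, so r_32 = 0.3636·0.839/(1 + (0.3636 − 1)·0.839) = 0.6546
Then solve for n' with r_old = 0.6546, r_target = 0.82: n' = 0.82(1 − 0.6546)/[0.6546(1 − 0.82)] = 2.4037
Items = 2.4037 × 32 ≈ 76.92 → 77

77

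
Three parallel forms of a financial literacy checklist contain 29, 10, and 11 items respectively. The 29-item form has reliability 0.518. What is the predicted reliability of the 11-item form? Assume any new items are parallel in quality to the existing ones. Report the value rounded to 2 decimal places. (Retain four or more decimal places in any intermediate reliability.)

0.29

The 10-item form is not needed; work directly from the 29-item form with n = 11/29 = 0.3793.
r_{11} = n·r / (1 + (n − 1)·r) = 0.1965 / 0.6785 ≈ 0.2896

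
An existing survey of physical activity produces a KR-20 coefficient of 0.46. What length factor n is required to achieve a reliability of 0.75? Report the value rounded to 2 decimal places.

3.52

n = 0.75(1 − 0.46) / [0.46(1 − 0.75)]
  = 0.4050 / 0.1150 = 3.5217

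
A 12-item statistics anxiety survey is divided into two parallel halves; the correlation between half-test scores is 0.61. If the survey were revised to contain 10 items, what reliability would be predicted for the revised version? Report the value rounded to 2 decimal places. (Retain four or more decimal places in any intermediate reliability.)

First correct the split-half correlation to full-test reliability: r_full = 2 × 0.61 / (1 + 0.61) ≈ 0.7578
Length factor from 12 to 10 items: n = 10/12 = 0.8333
r_new = n·r_full / (1 + (n − 1)·r_full) = 0.6315 / 0.8737 ≈ 0.7228

0.72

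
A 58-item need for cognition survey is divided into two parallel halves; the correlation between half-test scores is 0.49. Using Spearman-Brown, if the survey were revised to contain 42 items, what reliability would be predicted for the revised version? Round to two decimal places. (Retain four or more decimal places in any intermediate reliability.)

Full-test reliability from the split-half r: r_full = 2(0.49)/(1 + 0.49) = 0.6577
Then adjust to 42 items: n = 42/58 = 0.7241
r_new = n·r_full / (1 + (n − 1)·r_full) = 0.4762 / 0.8185 ≈ 0.5818

0.58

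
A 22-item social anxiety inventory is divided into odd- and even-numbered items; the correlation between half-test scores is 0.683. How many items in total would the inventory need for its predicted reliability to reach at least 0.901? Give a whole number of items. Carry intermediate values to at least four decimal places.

47

Corrected full-test reliability: r_full = 2 × 0.683 / (1 + 0.683) ≈ 0.8116
Solve Spearman-Brown for n: n = 0.901(1 − 0.8116) / [0.8116(1 − 0.901)] = 2.1127
Required items = 2.1127 × 22 = 46.48, so 47 items.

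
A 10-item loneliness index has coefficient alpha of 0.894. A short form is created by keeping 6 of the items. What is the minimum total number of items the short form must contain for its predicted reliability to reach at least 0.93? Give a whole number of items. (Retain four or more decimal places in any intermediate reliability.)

First, r for the 6-item form: n = 6/10 = 0.6000, so r_6 = 0.6000·0.894/(1 + (0.6000 − 1)·0.894) = 0.8350
Length factor from the short form to reach 0.93: n' = 0.93(1 − 0.8350) / [0.8350(1 − 0.93)] ≈ 2.6253
Items = 2.6253 × 6 ≈ 15.75 → 16

16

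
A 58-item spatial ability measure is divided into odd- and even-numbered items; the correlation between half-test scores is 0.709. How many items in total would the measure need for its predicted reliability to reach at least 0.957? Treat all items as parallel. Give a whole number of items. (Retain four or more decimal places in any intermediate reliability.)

265

r_full = 2(0.709)/(1 + 0.709) = 0.8297
Solve Spearman-Brown for n: n = 0.957(1 − 0.8297) / [0.8297(1 − 0.957)] = 4.5681
Required items = 4.5681 × 58 = 264.95, so 265 items.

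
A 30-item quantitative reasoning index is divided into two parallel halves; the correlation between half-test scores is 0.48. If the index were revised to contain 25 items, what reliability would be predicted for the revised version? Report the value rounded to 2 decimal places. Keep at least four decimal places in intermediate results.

0.61

Full-test reliability from the split-half r: r_full = 2(0.48)/(1 + 0.48) = 0.6486
Length factor from 30 to 25 items: n = 25/30 = 0.8333
r_new = n·r_full / (1 + (n − 1)·r_full) = 0.5405 / 0.8919 ≈ 0.6060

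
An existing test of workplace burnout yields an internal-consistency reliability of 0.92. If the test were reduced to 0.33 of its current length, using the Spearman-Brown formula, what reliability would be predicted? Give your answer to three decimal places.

Spearman-Brown: r_new = n·r / (1 + (n − 1)·r)
r_new = 0.33·0.92 / [1 + (0.33 − 1)·0.92]
r_new = 0.3036 / 0.3836 ≈ 0.7914

0.791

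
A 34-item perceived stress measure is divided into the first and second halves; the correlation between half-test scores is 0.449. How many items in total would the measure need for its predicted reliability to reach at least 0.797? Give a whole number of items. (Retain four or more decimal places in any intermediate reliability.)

r_full = 2(0.449)/(1 + 0.449) = 0.6197
n = r_tgt(1 − r_full) / [r_full(1 − r_tgt)] = 0.797 × 0.3803 / (0.6197 × 0.203) ≈ 2.4094
Items = 2.4094 × 34 ≈ 81.92 → 82

82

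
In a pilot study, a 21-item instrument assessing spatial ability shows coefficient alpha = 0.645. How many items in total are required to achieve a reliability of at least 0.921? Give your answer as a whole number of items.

Spearman-Brown solved for the length factor n:
n = r_target (1 − r_old) / [ r_old (1 − r_target) ]
n = [0.921 × 0.355] / [0.645 × 0.079]
  = 0.326955 / 0.050955 = 6.4165
So the test needs 6.4165 × 21 ≈ 134.75 items; rounding up, 135.

135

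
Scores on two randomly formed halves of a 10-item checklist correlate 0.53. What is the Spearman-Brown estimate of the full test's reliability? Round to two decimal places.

0.69

The full test is twice the length of either half (n = 2).
r_full = 2r_hh / (1 + r_hh) = 2 × 0.53 / (1 + 0.53)
r_full = 1.0600 / 1.5300 ≈ 0.6928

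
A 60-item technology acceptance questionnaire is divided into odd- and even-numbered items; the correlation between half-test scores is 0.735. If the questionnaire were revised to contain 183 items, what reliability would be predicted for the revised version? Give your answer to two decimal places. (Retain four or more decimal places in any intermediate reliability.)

First correct the split-half correlation to full-test reliability: r_full = 2 × 0.735 / (1 + 0.735) ≈ 0.8473
Then adjust to 183 items: n = 183/60 = 3.0500
r_new = n·r_full / (1 + (n − 1)·r_full) = 2.5843 / 2.7370 ≈ 0.9442

0.94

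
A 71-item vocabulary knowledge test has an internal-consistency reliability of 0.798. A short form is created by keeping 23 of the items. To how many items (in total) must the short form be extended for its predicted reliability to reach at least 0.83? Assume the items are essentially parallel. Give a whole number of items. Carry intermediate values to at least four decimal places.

88

Short-form reliability: n = 23/71 = 0.3239; r_23 = n·r/(1+(n−1)r) ≈ 0.5613
Then solve for n' with r_old = 0.5613, r_target = 0.83: n' = 0.83(1 − 0.5613)/[0.5613(1 − 0.83)] = 3.8159
Items = 3.8159 × 23 ≈ 87.77 → 88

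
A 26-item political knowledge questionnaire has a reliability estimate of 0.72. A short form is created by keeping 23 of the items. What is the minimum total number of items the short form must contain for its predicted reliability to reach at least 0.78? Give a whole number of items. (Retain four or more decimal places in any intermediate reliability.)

First, r for the 23-item form: n = 23/26 = 0.8846, so r_23 = 0.8846·0.72/(1 + (0.8846 − 1)·0.72) = 0.6946
Length factor from the short form to reach 0.78: n' = 0.78(1 − 0.6946) / [0.6946(1 − 0.78)] ≈ 1.5589
Total items = 1.5589 × 23 = 35.85, rounded up to 36.

36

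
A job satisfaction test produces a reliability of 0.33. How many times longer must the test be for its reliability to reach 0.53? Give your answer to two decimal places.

n = [0.53 × 0.67] / [0.33 × 0.47]
  = 0.3551 / 0.1551 = 2.2895

2.29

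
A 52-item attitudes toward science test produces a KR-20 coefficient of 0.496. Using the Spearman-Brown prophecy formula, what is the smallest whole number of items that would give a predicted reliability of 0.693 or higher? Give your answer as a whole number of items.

120

n = 0.693 × (1 − 0.496) / [ 0.496 × (1 − 0.693) ]
n = 0.349272 / 0.152272 ≈ 2.2937
Items needed = n × 52 = 2.2937 × 52 ≈ 119.27 → round up to 120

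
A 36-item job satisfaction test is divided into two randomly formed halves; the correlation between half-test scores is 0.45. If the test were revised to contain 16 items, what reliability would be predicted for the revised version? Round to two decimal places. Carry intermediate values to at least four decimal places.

First correct the split-half correlation to full-test reliability: r_full = 2 × 0.45 / (1 + 0.45) ≈ 0.6207
Length factor from 36 to 16 items: n = 16/36 = 0.4444
r_new = n·r_full / (1 + (n − 1)·r_full) = 0.2758 / 0.6551 ≈ 0.4210

0.42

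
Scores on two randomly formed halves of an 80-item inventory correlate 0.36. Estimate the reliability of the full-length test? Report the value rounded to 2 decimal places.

0.53

Each half is half the length of the full test, so the full test is n = 2 times a half.
r_full = 2r_hh / (1 + r_hh) = 2 × 0.36 / (1 + 0.36)
       = 0.7200 / 1.3600 = 0.5294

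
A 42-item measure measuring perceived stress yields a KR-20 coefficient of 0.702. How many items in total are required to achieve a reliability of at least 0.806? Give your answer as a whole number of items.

75

Invert Spearman-Brown to solve for n:
n = r_target (1 − r_old) / [ r_old (1 − r_target) ]
n = 0.806 × (1 − 0.702) / [ 0.702 × (1 − 0.806) ]
n = 0.240188 / 0.136188 ≈ 1.7637
Items needed = n × 42 = 1.7637 × 42 ≈ 74.08 → round up to 75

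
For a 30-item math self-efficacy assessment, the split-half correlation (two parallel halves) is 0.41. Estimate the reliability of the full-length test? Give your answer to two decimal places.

Apply the Spearman-Brown correction with n = 2:
r_full = 2r_hh / (1 + r_hh) = 2 × 0.41 / (1 + 0.41)
r_full = 0.8200 / 1.4100 ≈ 0.5816

0.58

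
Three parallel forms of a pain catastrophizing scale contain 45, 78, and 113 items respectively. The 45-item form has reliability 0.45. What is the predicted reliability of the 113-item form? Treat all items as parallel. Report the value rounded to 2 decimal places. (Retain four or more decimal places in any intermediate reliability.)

0.67

The 78-item form is not needed; work directly from the 45-item form with n = 113/45 = 2.5111.
r_{113} = n·r / (1 + (n − 1)·r) = 1.1300 / 1.6800 ≈ 0.6726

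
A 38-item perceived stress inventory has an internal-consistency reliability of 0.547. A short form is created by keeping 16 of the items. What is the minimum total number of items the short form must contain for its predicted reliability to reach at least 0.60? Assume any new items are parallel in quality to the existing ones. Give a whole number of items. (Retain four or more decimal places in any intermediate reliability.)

Short-form reliability: n = 16/38 = 0.4211; r_16 = n·r/(1+(n−1)r) ≈ 0.3371
Length factor from the short form to reach 0.60: n' = 0.60(1 − 0.3371) / [0.3371(1 − 0.60)] ≈ 2.9497
Items = 2.9497 × 16 ≈ 47.20 → 48

48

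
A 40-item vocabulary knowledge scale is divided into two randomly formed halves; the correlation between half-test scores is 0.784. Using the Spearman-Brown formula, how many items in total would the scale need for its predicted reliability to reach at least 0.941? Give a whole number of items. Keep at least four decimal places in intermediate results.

88

Corrected full-test reliability: r_full = 2 × 0.784 / (1 + 0.784) ≈ 0.8789
Solve Spearman-Brown for n: n = 0.941(1 − 0.8789) / [0.8789(1 − 0.941)] = 2.1976
Required items = 2.1976 × 40 = 87.90, so 88 items.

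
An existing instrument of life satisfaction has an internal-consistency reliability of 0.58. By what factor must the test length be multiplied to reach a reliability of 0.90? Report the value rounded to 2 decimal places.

Spearman-Brown solved for the length factor n:
n = r*(1 − r) / [ r (1 − r*) ]
n = 0.90(1 − 0.58) / [0.58(1 − 0.90)]
n = 0.3780 / 0.0580 ≈ 6.5172

6.52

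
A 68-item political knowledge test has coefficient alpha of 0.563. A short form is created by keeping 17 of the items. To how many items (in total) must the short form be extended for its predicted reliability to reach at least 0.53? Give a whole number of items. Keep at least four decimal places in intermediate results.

First, r for the 17-item form: n = 17/68 = 0.2500, so r_17 = 0.2500·0.563/(1 + (0.2500 − 1)·0.563) = 0.2436
Length factor from the short form to reach 0.53: n' = 0.53(1 − 0.2436) / [0.2436(1 − 0.53)] ≈ 3.5015
Items = 3.5015 × 17 ≈ 59.53 → 60

60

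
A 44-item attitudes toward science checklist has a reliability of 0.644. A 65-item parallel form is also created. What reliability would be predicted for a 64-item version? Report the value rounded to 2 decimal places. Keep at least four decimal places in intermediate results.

0.72

The 65-item form is not needed; work directly from the 44-item form with n = 64/44 = 1.4545.
r_{64} = n·r / (1 + (n − 1)·r) = 0.9367 / 1.2927 ≈ 0.7246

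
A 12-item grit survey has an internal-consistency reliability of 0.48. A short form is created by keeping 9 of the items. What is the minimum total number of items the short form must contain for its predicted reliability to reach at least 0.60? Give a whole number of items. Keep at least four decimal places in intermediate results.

20

Short-form reliability: n = 9/12 = 0.7500; r_9 = n·r/(1+(n−1)r) ≈ 0.4091
Then solve for n' with r_old = 0.4091, r_target = 0.60: n' = 0.60(1 − 0.4091)/[0.4091(1 − 0.60)] = 2.1666
Items = 2.1666 × 9 ≈ 19.50 → 20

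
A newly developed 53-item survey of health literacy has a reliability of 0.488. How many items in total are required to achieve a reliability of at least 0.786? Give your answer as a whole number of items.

n = 0.786 × (1 − 0.488) / [ 0.488 × (1 − 0.786) ]
  = 0.402432 / 0.104432 = 3.8535
So the test needs 3.8535 × 53 ≈ 204.24 items; rounding up, 205.

205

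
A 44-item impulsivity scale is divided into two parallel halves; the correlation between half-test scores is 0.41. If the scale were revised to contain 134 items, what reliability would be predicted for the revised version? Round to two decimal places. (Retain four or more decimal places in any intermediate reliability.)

Spearman-Brown correction (n = 2): r_full = 2·0.41/(1 + 0.41) = 0.5816
Length factor from 44 to 134 items: n = 134/44 = 3.0455
r_new = n·r_full / (1 + (n − 1)·r_full) = 1.7713 / 2.1897 ≈ 0.8089

0.81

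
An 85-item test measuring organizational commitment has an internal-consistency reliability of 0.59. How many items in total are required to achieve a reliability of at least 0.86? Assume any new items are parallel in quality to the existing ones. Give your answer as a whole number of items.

363

n = [0.86 × 0.41] / [0.59 × 0.14]
n = 0.3526 / 0.0826 ≈ 4.2688
Items needed = n × 85 = 4.2688 × 85 ≈ 362.85 → round up to 363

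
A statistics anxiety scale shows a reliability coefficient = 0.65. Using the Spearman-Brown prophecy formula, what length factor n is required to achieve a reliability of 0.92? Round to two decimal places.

n = 0.92 × (1 − 0.65) / [ 0.65 × (1 − 0.92) ]
  = 0.3220 / 0.0520 = 6.1923

6.19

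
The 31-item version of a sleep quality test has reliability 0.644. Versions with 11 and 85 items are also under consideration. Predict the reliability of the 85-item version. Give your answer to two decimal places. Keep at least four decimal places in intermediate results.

0.83

Only the ratio of lengths matters: n = 85/31 = 2.7419
r_{85} = n·r / (1 + (n − 1)·r) = 1.7658 / 2.1218 ≈ 0.8322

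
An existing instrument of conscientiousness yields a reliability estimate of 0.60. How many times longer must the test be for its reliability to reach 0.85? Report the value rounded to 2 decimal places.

3.78

n = 0.85(1 − 0.60) / [0.60(1 − 0.85)]
n = 0.3400 / 0.0900 ≈ 3.7778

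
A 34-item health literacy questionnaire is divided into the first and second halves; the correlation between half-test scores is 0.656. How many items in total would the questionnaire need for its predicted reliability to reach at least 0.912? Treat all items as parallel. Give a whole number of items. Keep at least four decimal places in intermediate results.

93

Corrected full-test reliability: r_full = 2 × 0.656 / (1 + 0.656) ≈ 0.7923
Solve Spearman-Brown for n: n = 0.912(1 − 0.7923) / [0.7923(1 − 0.912)] = 2.7168
Required items = 2.7168 × 34 = 92.37, so 93 items.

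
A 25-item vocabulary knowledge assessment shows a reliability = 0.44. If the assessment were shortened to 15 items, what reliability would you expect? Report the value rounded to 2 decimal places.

0.32

n = 15/25 = 0.6
Spearman-Brown: r_new = n·r / (1 + (n − 1)·r)
r_new = (0.6 × 0.44) / (1 + (0.6 − 1) × 0.44)
     = 0.2640 / 0.8240 = 0.3204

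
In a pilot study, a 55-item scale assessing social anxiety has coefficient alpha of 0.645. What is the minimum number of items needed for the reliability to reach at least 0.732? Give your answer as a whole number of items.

n = 0.732 × (1 − 0.645) / [ 0.645 × (1 − 0.732) ]
  = 0.259860 / 0.172860 = 1.5033
1.5033 × 55 = 82.68 → 83 items

83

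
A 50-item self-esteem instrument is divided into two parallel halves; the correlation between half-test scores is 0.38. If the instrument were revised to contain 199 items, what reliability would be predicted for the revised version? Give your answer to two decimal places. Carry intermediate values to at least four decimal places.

Full-test reliability from the split-half r: r_full = 2(0.38)/(1 + 0.38) = 0.5507
Then adjust to 199 items: n = 199/50 = 3.9800
r_new = n·r_full / (1 + (n − 1)·r_full) = 2.1918 / 2.6411 ≈ 0.8299

0.83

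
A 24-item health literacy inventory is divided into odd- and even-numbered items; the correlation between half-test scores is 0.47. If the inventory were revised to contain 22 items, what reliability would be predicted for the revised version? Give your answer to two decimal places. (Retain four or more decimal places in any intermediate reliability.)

Full-test reliability from the split-half r: r_full = 2(0.47)/(1 + 0.47) = 0.6395
Length factor from 24 to 22 items: n = 22/24 = 0.9167
r_new = n·r_full / (1 + (n − 1)·r_full) = 0.5862 / 0.9467 ≈ 0.6192

0.62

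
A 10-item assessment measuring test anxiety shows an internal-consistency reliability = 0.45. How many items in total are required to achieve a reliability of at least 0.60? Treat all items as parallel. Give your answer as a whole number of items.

19

n = 0.60(1 − 0.45) / [0.45(1 − 0.60)]
n = 0.3300 / 0.1800 ≈ 1.8333
1.8333 × 10 = 18.33 → 19 items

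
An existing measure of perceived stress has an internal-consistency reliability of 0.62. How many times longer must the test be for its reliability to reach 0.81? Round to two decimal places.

2.61

Spearman-Brown solved for the length factor n:
n = r*(1 − r) / [ r (1 − r*) ]
n = [0.81 × 0.38] / [0.62 × 0.19]
  = 0.3078 / 0.1178 = 2.6129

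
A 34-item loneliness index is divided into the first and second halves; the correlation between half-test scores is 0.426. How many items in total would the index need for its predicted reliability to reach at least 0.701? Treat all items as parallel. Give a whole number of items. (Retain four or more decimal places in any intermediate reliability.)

54

Corrected full-test reliability: r_full = 2 × 0.426 / (1 + 0.426) ≈ 0.5975
n = r_tgt(1 − r_full) / [r_full(1 − r_tgt)] = 0.701 × 0.4025 / (0.5975 × 0.299) ≈ 1.5793
Required items = 1.5793 × 34 = 53.70, so 54 items.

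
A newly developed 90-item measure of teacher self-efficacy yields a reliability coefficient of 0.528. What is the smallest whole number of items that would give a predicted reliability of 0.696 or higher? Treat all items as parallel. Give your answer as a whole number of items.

185

Rearranging the Spearman-Brown formula for n,
n = r_target (1 − r_old) / [ r_old (1 − r_target) ]
n = 0.696 × (1 − 0.528) / [ 0.528 × (1 − 0.696) ]
n = 0.328512 / 0.160512 ≈ 2.0467
Items needed = n × 90 = 2.0467 × 90 ≈ 184.20 → round up to 185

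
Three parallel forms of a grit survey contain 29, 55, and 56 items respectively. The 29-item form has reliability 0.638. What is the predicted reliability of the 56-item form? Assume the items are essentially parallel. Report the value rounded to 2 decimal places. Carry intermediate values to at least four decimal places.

Only the ratio of lengths matters: n = 56/29 = 1.9310
r_{56} = n·r / (1 + (n − 1)·r) = 1.2320 / 1.5940 ≈ 0.7729

0.77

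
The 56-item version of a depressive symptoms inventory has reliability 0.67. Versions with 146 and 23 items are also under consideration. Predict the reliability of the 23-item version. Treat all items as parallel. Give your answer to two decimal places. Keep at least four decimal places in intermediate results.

Only the ratio of lengths matters: n = 23/56 = 0.4107
r_{23} = n·r / (1 + (n − 1)·r) = 0.2752 / 0.6052 ≈ 0.4547

0.45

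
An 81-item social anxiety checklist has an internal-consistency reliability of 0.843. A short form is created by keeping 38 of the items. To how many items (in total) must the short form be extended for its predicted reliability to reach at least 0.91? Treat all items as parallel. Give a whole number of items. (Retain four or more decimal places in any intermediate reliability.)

153

First, r for the 38-item form: n = 38/81 = 0.4691, so r_38 = 0.4691·0.843/(1 + (0.4691 − 1)·0.843) = 0.7158
Length factor from the short form to reach 0.91: n' = 0.91(1 − 0.7158) / [0.7158(1 − 0.91)] ≈ 4.0145
Total items = 4.0145 × 38 = 152.55, rounded up to 153.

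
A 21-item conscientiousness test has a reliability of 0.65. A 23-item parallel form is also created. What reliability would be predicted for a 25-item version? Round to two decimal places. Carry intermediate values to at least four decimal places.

0.69

The 23-item form is not needed; work directly from the 21-item form with n = 25/21 = 1.1905.
r_{25} = n·r / (1 + (n − 1)·r) = 0.7738 / 1.1238 ≈ 0.6886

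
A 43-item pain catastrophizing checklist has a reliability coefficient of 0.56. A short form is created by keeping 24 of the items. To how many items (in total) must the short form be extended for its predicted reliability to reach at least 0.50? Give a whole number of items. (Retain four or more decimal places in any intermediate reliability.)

Short-form reliability: n = 24/43 = 0.5581; r_24 = n·r/(1+(n−1)r) ≈ 0.4153
Length factor from the short form to reach 0.50: n' = 0.50(1 − 0.4153) / [0.4153(1 − 0.50)] ≈ 1.4079
Total items = 1.4079 × 24 = 33.79, rounded up to 34.

34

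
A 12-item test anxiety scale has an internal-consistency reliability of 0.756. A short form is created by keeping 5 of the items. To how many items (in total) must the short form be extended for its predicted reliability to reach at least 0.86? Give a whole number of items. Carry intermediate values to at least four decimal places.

24

Short-form reliability: n = 5/12 = 0.4167; r_5 = n·r/(1+(n−1)r) ≈ 0.5635
Length factor from the short form to reach 0.86: n' = 0.86(1 − 0.5635) / [0.5635(1 − 0.86)] ≈ 4.7584
Total items = 4.7584 × 5 = 23.79, rounded up to 24.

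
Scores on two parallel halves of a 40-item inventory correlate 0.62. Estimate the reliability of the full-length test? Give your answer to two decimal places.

0.77

The full test is twice the length of either half (n = 2).
r_full = 2r_hh / (1 + r_hh) = 2 × 0.62 / (1 + 0.62)
r_full = 1.2400 / 1.6200 ≈ 0.7654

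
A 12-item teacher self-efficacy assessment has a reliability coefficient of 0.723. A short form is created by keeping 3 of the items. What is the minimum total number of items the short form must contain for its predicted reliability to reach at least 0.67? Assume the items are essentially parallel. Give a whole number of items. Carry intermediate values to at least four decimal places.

10

First, r for the 3-item form: n = 3/12 = 0.2500, so r_3 = 0.2500·0.723/(1 + (0.2500 − 1)·0.723) = 0.3949
Length factor from the short form to reach 0.67: n' = 0.67(1 − 0.3949) / [0.3949(1 − 0.67)] ≈ 3.1110
Total items = 3.1110 × 3 = 9.33, rounded up to 10.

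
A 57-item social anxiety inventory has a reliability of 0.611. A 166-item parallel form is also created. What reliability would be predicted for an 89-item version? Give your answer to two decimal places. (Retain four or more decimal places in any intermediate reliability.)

Only the ratio of lengths matters: n = 89/57 = 1.5614
r_{89} = n·r / (1 + (n − 1)·r) = 0.9540 / 1.3430 ≈ 0.7103

0.71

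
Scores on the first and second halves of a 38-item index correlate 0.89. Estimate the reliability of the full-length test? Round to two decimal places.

0.94

Apply the Spearman-Brown correction with n = 2:
r_full = 2r_hh / (1 + r_hh) = 2 × 0.89 / (1 + 0.89)
       = 1.7800 / 1.8900 = 0.9418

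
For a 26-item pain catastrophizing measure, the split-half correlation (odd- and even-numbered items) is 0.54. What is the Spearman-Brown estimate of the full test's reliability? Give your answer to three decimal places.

The full test is twice the length of either half (n = 2).
r_full = 2r_hh / (1 + r_hh) = 2 × 0.54 / (1 + 0.54)
r_full = 1.0800 / 1.5400 ≈ 0.7013

0.701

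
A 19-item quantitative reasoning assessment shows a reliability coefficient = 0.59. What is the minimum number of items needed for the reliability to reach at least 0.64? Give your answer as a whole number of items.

Invert Spearman-Brown to solve for n:
n = r_target (1 − r_old) / [ r_old (1 − r_target) ]
n = 0.64 × (1 − 0.59) / [ 0.59 × (1 − 0.64) ]
  = 0.2624 / 0.2124 = 1.2354
1.2354 × 19 = 23.47 → 24 items

24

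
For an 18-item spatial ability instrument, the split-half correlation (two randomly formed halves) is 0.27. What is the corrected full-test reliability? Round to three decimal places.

0.425

Apply the Spearman-Brown correction with n = 2:
r_full = 2r_hh / (1 + r_hh) = 2 × 0.27 / (1 + 0.27)
r_full = 0.5400 / 1.2700 ≈ 0.4252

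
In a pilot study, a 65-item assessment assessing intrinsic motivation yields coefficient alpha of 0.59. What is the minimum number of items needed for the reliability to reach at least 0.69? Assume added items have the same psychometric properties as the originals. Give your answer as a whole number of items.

Rearranging the Spearman-Brown formula for n,
n = r_target (1 − r_old) / [ r_old (1 − r_target) ]
n = 0.69 × (1 − 0.59) / [ 0.59 × (1 − 0.69) ]
n = 0.2829 / 0.1829 ≈ 1.5467
Items needed = n × 65 = 1.5467 × 65 ≈ 100.54 → round up to 101

101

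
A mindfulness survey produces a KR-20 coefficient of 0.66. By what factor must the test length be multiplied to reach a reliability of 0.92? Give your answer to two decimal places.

n = 0.92 × (1 − 0.66) / [ 0.66 × (1 − 0.92) ]
  = 0.3128 / 0.0528 = 5.9242

5.92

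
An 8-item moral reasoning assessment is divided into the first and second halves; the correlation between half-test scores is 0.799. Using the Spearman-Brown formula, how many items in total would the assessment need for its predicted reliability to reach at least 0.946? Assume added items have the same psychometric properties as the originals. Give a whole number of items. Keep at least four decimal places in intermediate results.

Corrected full-test reliability: r_full = 2 × 0.799 / (1 + 0.799) ≈ 0.8883
Solve Spearman-Brown for n: n = 0.946(1 − 0.8883) / [0.8883(1 − 0.946)] = 2.2029
Required items = 2.2029 × 8 = 17.62, so 18 items.

18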